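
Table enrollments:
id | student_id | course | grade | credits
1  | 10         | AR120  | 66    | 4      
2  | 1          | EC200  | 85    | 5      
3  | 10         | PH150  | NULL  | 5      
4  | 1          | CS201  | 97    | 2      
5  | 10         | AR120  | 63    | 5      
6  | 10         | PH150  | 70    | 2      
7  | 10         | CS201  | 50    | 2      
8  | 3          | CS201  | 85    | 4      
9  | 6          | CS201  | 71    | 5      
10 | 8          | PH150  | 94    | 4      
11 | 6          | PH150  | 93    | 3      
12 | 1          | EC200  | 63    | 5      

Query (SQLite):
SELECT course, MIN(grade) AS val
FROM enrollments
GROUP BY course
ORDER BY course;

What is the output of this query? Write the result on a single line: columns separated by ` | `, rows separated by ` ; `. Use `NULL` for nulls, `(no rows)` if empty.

AR120 | 63 ; CS201 | 50 ; EC200 | 63 ; PH150 | 70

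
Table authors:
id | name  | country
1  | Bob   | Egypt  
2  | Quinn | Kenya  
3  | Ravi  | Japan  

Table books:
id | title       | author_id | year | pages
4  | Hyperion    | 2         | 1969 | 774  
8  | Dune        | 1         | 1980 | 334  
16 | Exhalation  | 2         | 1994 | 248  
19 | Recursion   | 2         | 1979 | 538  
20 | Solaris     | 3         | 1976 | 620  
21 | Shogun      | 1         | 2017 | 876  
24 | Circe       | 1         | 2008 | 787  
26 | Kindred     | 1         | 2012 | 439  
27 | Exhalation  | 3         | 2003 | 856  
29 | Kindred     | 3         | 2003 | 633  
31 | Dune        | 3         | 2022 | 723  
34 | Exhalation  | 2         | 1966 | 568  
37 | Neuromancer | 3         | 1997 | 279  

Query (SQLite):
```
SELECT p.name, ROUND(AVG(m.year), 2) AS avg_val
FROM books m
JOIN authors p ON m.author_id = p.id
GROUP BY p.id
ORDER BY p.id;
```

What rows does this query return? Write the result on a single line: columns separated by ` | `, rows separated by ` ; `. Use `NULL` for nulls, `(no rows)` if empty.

Bob | 2004.25 ; Quinn | 1977 ; Ravi | 2000.2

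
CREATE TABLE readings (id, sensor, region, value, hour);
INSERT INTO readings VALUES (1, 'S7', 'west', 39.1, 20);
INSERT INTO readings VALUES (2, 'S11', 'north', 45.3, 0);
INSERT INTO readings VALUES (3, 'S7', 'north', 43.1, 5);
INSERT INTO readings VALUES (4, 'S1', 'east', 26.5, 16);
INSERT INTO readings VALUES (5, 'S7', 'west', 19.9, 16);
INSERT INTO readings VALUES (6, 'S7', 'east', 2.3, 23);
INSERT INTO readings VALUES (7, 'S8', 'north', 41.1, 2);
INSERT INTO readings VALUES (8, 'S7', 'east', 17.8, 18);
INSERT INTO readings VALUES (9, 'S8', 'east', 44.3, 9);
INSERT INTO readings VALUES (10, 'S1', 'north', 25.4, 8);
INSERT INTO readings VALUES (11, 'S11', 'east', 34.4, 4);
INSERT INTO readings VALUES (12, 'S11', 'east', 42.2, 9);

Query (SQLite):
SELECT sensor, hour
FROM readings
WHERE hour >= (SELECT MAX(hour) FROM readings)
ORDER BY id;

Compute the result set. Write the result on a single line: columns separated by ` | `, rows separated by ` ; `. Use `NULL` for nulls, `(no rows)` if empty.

S7 | 23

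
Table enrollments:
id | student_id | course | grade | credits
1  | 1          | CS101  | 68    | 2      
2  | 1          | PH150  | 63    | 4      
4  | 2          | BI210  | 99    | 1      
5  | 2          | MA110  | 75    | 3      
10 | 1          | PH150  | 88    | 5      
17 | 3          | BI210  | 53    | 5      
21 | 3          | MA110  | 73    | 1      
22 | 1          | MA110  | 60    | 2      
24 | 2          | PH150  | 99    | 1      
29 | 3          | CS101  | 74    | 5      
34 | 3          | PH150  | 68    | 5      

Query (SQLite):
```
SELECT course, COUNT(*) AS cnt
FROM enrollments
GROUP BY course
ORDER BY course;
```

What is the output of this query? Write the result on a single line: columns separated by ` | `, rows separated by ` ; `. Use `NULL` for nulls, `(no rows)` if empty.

BI210 | 2 ; CS101 | 2 ; MA110 | 3 ; PH150 | 4

Partition enrollments by course; compute COUNT(*) within each group.
  BI210: ids {4, 17} → COUNT(*)=2
  CS101: ids {1, 29} → COUNT(*)=2
  MA110: ids {5, 21, 22} → COUNT(*)=3
  PH150: ids {2, 10, 24, 34} → COUNT(*)=4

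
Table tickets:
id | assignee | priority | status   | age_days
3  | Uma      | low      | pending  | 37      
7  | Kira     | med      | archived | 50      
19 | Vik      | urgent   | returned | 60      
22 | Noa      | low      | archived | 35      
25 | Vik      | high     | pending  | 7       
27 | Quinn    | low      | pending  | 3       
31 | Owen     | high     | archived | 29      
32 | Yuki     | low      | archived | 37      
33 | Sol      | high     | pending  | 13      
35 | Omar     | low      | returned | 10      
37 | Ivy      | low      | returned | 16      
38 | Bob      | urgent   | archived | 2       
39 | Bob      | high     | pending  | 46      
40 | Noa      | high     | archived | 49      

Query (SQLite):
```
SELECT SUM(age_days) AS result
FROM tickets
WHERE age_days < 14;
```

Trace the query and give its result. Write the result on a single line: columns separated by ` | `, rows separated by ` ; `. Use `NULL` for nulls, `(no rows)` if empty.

35

Rows where age_days < 14 → age_days values: [7, 3, 13, 10, 2].
SUM of non-NULL values = 35.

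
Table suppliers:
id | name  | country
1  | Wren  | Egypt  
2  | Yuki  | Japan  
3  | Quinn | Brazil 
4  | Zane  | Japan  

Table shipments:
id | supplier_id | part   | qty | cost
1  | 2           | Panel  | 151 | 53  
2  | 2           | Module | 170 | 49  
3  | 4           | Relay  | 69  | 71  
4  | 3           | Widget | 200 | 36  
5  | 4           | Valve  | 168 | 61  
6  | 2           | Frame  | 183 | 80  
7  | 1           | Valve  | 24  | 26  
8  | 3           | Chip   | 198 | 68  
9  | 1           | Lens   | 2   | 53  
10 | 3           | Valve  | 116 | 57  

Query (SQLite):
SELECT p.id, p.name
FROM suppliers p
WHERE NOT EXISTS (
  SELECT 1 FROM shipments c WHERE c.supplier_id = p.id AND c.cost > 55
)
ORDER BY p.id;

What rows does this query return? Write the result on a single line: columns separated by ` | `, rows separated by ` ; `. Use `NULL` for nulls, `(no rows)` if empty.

1 | Wren

For each suppliers row, check whether any shipments with matching supplier_id has cost > 55.
Keep rows where that is false.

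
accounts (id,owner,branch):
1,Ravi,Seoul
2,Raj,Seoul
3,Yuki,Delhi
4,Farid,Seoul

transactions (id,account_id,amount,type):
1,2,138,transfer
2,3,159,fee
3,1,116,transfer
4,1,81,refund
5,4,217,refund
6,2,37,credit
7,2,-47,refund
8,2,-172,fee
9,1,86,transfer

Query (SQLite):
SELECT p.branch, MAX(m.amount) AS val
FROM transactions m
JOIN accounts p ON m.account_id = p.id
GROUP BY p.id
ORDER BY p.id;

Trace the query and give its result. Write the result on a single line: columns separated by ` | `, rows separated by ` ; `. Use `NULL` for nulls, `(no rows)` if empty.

Join each transactions row to its accounts via account_id.
Group joined rows by accounts.id; compute MAX(m.amount) per group.
  1: ids {3, 4, 9} → MAX(m.amount)=116
  2: ids {1, 6, 7, 8} → MAX(m.amount)=138
  3: ids {2} → MAX(m.amount)=159
  4: ids {5} → MAX(m.amount)=217

Seoul | 116 ; Seoul | 138 ; Delhi | 159 ; Seoul | 217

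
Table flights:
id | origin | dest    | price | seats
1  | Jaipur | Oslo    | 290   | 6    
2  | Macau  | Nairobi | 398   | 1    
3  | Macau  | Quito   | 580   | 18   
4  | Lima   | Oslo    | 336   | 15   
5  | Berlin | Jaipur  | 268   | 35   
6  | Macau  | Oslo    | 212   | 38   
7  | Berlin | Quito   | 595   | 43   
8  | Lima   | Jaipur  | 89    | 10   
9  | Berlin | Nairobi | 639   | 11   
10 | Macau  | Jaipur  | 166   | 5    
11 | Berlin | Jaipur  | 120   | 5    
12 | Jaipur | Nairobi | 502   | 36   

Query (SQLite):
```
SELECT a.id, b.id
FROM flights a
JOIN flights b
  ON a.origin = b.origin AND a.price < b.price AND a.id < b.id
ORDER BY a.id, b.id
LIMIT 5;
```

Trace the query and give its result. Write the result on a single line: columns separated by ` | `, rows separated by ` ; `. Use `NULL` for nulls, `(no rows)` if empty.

1 | 12 ; 2 | 3 ; 5 | 7 ; 5 | 9 ; 7 | 9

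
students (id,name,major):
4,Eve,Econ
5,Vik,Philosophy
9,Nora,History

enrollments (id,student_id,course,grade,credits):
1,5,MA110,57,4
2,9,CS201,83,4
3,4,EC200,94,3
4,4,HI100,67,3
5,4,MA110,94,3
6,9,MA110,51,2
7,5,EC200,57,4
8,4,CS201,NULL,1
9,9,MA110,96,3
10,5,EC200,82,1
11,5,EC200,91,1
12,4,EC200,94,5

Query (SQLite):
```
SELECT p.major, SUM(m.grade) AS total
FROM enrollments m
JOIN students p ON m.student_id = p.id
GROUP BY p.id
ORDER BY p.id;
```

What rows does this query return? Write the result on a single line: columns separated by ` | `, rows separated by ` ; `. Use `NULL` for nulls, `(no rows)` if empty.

Econ | 349 ; Philosophy | 287 ; History | 230

Join each enrollments row to its students via student_id.
Group joined rows by students.id; compute SUM(m.grade) per group.
  4: ids {3, 4, 5, 8, 12} → SUM(m.grade)=349
  5: ids {1, 7, 10, 11} → SUM(m.grade)=287
  9: ids {2, 6, 9} → SUM(m.grade)=230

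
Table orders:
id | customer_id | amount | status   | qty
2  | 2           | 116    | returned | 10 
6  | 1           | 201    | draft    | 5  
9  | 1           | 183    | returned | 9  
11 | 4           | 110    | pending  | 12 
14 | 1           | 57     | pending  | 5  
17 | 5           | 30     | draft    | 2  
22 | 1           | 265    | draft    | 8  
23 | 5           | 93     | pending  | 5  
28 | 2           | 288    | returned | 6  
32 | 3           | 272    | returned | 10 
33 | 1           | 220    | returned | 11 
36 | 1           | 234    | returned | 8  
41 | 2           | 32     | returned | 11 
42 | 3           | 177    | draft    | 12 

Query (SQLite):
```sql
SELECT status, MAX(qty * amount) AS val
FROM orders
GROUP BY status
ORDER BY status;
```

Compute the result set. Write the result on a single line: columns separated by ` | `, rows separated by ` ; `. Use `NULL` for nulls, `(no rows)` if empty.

For each row compute qty * amount.
Group by status; take MAX of the expression per group.
  draft: ids {6, 17, 22, 42} → MAX(qty * amount)=2124
  pending: ids {11, 14, 23} → MAX(qty * amount)=1320
  returned: ids {2, 9, 28, 32, 33, 36, 41} → MAX(qty * amount)=2720

draft | 2124 ; pending | 1320 ; returned | 2720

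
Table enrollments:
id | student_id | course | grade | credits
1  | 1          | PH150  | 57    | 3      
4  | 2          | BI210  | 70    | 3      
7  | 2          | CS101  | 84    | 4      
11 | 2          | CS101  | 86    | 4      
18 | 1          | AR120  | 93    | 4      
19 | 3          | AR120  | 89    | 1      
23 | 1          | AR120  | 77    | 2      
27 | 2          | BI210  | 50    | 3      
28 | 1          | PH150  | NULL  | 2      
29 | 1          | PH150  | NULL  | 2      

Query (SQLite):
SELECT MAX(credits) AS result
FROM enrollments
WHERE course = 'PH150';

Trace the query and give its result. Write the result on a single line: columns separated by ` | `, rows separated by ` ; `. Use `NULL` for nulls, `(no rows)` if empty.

3

Rows where course='PH150' → credits values: [3, 2, 2].
MAX of non-NULL values = 3.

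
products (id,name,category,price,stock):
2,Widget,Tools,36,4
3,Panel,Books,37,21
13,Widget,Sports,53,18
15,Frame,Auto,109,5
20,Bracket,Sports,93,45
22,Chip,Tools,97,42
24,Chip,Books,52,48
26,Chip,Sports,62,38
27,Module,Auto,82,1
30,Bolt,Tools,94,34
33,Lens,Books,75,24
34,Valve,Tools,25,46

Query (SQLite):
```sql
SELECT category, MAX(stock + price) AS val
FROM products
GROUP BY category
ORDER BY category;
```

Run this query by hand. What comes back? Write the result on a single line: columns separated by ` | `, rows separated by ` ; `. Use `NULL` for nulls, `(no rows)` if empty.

Auto | 114 ; Books | 100 ; Sports | 138 ; Tools | 139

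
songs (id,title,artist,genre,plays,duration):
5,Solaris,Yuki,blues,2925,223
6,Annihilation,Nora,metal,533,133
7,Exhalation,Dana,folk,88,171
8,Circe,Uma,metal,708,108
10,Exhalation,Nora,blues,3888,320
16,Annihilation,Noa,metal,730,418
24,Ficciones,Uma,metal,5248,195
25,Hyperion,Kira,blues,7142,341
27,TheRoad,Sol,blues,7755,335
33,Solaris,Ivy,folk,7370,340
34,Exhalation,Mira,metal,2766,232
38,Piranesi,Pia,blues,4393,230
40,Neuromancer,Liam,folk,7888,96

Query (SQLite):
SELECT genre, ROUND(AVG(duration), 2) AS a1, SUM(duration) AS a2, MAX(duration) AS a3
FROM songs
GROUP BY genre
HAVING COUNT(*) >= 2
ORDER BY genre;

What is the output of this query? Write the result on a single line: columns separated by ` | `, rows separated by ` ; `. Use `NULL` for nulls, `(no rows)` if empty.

blues | 289.8 | 1449 | 341 ; folk | 202.33 | 607 | 340 ; metal | 217.2 | 1086 | 418

Group songs by genre.
Per group compute: ROUND(AVG(duration), 2), SUM(duration), MAX(duration).
HAVING: drop groups with fewer than 2 rows.
  blues: ids {5, 10, 25, 27, 38} → ROUND(AVG(duration), 2)=289.8, SUM(duration)=1449, MAX(duration)=341
  folk: ids {7, 33, 40} → ROUND(AVG(duration), 2)=202.33, SUM(duration)=607, MAX(duration)=340
  metal: ids {6, 8, 16, 24, 34} → ROUND(AVG(duration), 2)=217.2, SUM(duration)=1086, MAX(duration)=418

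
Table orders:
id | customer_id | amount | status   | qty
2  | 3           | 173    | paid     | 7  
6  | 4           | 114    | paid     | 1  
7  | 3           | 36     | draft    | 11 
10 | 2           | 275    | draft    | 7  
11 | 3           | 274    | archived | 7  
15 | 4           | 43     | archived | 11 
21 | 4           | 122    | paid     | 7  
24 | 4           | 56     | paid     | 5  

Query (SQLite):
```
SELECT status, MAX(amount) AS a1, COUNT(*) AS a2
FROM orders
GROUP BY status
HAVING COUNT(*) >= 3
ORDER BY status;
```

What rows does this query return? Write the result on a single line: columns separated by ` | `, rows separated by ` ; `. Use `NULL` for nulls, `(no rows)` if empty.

paid | 173 | 4

Group orders by status.
Per group compute: MAX(amount), COUNT(*).
HAVING: drop groups with fewer than 3 rows.
  archived: ids {11, 15} → MAX(amount)=274, COUNT(*)=2
  draft: ids {7, 10} → MAX(amount)=275, COUNT(*)=2
  paid: ids {2, 6, 21, 24} → MAX(amount)=173, COUNT(*)=4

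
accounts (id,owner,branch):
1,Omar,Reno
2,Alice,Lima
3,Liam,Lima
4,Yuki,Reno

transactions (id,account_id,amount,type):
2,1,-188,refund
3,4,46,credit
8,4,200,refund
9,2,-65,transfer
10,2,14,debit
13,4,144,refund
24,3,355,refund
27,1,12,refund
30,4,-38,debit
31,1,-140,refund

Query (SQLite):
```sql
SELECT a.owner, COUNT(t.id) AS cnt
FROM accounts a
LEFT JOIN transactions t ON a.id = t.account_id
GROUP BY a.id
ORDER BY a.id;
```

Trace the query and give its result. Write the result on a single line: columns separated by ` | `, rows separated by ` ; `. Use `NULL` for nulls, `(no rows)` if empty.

LEFT JOIN keeps every accounts row; unmatched ones get NULL for transactions columns.
Group by accounts.id and compute COUNT(t.id). COUNT(col) of an all-NULL group is 0.
  1: ids {2, 27, 31} → COUNT(t.id)=3
  2: ids {9, 10} → COUNT(t.id)=2
  3: ids {24} → COUNT(t.id)=1
  4: ids {3, 8, 13, 30} → COUNT(t.id)=4

Omar | 3 ; Alice | 2 ; Liam | 1 ; Yuki | 4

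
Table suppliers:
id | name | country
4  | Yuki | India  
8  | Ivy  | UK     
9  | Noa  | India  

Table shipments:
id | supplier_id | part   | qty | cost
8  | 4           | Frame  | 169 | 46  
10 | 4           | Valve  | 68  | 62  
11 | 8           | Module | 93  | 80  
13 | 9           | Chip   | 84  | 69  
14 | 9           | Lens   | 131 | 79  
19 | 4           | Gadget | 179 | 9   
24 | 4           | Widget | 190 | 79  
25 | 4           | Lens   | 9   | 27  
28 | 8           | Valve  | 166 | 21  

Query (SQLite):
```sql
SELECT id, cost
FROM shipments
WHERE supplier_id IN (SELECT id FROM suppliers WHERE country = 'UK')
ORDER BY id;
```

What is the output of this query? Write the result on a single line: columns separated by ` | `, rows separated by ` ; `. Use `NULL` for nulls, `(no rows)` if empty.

11 | 80 ; 28 | 21

Inner query: suppliers.id where country = 'UK'.
Outer: keep shipments rows whose supplier_id is in that set.
Inner query → {8}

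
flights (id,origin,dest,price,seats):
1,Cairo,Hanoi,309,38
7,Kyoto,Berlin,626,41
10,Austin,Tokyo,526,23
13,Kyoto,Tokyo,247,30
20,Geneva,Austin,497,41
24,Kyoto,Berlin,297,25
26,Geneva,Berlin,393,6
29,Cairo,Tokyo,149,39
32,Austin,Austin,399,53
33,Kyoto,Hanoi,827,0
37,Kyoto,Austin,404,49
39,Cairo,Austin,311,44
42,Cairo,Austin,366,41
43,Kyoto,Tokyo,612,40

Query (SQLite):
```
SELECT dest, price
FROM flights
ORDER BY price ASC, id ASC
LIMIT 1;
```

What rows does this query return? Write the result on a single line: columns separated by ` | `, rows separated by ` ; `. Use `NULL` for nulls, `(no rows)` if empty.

Tokyo | 149

Sort by price asc, tiebreak id asc: (149, id=29), (247, id=13), (297, id=24), (309, id=1) …. Take first 1.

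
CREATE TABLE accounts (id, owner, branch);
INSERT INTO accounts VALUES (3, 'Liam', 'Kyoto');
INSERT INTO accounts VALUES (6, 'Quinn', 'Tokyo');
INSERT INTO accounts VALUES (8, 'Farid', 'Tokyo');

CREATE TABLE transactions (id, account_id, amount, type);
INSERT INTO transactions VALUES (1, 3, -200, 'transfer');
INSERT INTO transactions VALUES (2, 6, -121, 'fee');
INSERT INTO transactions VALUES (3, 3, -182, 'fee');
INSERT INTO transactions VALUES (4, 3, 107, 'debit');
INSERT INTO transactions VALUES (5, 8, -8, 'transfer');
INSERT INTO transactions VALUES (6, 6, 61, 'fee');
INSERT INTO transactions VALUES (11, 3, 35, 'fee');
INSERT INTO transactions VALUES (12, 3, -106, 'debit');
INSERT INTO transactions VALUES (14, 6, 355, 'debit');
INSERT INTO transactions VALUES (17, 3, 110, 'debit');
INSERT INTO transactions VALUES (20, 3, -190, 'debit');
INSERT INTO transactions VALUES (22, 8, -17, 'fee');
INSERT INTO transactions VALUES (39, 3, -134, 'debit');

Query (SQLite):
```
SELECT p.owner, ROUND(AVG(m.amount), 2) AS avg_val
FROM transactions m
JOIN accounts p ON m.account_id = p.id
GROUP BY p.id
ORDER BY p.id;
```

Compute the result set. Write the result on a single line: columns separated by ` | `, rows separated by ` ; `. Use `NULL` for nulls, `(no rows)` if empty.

Liam | -70 ; Quinn | 98.33 ; Farid | -12.5

Join each transactions row to its accounts via account_id.
Group joined rows by accounts.id; compute ROUND(AVG(m.amount), 2) per group.
  3: ids {1, 3, 4, 11, 12, 17, 20, 39} → ROUND(AVG(m.amount), 2)=-70
  6: ids {2, 6, 14} → ROUND(AVG(m.amount), 2)=98.33
  8: ids {5, 22} → ROUND(AVG(m.amount), 2)=-12.5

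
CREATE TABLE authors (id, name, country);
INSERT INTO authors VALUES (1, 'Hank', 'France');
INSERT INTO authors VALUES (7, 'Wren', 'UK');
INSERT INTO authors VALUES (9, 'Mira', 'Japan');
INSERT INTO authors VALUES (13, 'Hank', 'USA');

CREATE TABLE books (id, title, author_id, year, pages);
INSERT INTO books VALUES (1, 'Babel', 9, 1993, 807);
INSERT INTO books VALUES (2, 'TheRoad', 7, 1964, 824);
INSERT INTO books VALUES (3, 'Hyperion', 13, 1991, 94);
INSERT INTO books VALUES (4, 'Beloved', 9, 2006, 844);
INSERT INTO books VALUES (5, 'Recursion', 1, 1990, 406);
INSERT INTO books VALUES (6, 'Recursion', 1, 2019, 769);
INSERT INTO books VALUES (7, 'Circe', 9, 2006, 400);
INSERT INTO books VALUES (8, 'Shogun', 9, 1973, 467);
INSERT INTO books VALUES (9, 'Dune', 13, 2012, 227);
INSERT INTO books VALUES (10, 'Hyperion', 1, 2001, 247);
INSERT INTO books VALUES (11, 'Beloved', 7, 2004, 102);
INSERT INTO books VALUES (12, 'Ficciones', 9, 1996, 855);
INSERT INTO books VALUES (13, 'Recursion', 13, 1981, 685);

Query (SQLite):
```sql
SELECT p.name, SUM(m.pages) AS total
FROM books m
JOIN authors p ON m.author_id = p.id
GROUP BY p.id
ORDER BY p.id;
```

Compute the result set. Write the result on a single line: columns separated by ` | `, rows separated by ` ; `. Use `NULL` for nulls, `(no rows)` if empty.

Join each books row to its authors via author_id.
Group joined rows by authors.id; compute SUM(m.pages) per group.
  1: ids {5, 6, 10} → SUM(m.pages)=1422
  7: ids {2, 11} → SUM(m.pages)=926
  9: ids {1, 4, 7, 8, 12} → SUM(m.pages)=3373
  13: ids {3, 9, 13} → SUM(m.pages)=1006

Hank | 1422 ; Wren | 926 ; Mira | 3373 ; Hank | 1006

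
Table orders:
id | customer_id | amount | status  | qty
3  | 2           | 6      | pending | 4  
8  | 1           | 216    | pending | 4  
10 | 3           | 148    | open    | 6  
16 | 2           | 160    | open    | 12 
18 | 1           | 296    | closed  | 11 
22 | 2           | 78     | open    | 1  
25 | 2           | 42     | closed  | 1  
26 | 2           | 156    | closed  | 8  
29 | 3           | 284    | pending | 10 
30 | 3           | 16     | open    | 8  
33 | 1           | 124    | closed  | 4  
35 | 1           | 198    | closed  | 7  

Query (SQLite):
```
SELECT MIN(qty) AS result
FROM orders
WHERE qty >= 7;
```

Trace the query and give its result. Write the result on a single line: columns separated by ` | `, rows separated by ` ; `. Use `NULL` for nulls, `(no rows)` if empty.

7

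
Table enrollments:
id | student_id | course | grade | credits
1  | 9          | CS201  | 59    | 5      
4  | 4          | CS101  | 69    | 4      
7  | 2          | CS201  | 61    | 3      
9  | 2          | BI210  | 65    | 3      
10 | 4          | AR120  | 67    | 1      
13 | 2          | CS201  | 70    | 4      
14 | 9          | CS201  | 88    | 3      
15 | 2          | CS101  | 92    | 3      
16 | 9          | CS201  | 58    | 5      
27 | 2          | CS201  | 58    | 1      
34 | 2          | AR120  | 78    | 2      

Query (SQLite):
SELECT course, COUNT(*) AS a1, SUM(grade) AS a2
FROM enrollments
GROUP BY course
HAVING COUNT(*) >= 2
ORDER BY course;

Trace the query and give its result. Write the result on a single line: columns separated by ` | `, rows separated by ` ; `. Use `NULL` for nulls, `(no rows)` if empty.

Group enrollments by course.
Per group compute: COUNT(*), SUM(grade).
HAVING: drop groups with fewer than 2 rows.
  AR120: ids {10, 34} → COUNT(*)=2, SUM(grade)=145
  BI210: ids {9} → COUNT(*)=1, SUM(grade)=65
  CS101: ids {4, 15} → COUNT(*)=2, SUM(grade)=161
  CS201: ids {1, 7, 13, 14, 16, 27} → COUNT(*)=6, SUM(grade)=394

AR120 | 2 | 145 ; CS101 | 2 | 161 ; CS201 | 6 | 394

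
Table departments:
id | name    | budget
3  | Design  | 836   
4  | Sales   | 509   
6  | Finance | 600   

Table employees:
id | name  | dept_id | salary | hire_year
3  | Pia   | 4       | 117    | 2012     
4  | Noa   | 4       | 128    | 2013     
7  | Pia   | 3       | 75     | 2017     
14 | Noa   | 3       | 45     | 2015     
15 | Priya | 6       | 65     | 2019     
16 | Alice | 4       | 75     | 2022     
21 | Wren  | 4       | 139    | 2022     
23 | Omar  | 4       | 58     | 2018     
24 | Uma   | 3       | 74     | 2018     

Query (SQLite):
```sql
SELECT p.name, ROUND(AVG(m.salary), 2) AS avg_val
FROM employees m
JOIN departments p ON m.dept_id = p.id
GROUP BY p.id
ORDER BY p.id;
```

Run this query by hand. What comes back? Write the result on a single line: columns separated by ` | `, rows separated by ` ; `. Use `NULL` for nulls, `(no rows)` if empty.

Design | 64.67 ; Sales | 103.4 ; Finance | 65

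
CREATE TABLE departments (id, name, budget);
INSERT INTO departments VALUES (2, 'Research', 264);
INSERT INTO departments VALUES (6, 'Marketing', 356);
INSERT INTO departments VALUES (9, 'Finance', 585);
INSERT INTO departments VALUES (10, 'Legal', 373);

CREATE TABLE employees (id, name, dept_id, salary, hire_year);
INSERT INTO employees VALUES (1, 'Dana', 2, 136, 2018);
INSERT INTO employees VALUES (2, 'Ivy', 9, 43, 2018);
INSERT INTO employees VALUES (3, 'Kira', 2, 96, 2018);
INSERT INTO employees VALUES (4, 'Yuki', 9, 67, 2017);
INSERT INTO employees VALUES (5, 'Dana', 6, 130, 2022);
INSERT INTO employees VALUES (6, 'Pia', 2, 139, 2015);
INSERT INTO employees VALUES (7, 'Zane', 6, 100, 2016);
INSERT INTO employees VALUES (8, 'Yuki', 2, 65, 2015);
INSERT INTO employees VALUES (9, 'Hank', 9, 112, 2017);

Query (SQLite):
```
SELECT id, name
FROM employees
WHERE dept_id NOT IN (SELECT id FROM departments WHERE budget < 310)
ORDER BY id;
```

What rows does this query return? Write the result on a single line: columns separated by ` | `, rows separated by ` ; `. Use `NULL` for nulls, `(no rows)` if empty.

2 | Ivy ; 4 | Yuki ; 5 | Dana ; 7 | Zane ; 9 | Hank

Inner query: departments.id where budget < 310.
Outer: keep employees rows whose dept_id is not in that set.
Inner query → {2}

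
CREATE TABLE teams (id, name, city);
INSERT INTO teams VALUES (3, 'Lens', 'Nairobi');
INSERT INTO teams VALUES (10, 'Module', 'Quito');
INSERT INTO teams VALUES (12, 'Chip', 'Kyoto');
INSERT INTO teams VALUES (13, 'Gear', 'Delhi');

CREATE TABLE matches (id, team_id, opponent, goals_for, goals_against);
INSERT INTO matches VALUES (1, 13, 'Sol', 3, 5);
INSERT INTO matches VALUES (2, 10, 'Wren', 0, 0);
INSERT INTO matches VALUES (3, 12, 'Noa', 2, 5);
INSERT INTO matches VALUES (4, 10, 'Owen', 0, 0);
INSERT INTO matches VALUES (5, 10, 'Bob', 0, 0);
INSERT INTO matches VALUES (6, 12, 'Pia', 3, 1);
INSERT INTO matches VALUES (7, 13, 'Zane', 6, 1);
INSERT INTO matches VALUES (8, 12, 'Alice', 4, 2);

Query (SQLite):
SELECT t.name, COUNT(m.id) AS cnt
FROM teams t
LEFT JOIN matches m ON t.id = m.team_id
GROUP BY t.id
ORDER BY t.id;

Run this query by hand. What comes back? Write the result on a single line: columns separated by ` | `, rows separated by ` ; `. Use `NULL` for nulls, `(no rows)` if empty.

Lens | 0 ; Module | 3 ; Chip | 3 ; Gear | 2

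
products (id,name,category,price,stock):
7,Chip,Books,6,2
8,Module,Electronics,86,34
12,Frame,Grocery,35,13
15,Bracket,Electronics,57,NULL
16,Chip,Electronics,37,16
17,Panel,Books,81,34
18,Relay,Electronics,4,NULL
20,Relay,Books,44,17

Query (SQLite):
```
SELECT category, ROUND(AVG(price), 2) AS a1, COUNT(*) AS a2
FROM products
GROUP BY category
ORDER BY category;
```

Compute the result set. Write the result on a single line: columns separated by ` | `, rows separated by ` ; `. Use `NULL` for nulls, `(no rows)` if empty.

Group products by category.
Per group compute: ROUND(AVG(price), 2), COUNT(*).
  Books: ids {7, 17, 20} → ROUND(AVG(price), 2)=43.67, COUNT(*)=3
  Electronics: ids {8, 15, 16, 18} → ROUND(AVG(price), 2)=46, COUNT(*)=4
  Grocery: ids {12} → ROUND(AVG(price), 2)=35, COUNT(*)=1

Books | 43.67 | 3 ; Electronics | 46 | 4 ; Grocery | 35 | 1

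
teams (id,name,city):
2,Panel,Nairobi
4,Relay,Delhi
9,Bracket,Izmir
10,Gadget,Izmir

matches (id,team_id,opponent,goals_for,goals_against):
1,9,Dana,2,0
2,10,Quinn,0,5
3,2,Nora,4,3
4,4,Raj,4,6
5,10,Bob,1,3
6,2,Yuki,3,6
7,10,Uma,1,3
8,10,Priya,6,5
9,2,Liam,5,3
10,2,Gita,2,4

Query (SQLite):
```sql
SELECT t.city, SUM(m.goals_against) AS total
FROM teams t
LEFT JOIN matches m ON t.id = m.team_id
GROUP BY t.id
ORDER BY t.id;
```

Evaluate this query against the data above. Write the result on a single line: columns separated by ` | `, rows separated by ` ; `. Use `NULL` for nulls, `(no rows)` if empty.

Nairobi | 16 ; Delhi | 6 ; Izmir | 0 ; Izmir | 16

LEFT JOIN keeps every teams row; unmatched ones get NULL for matches columns.
Group by teams.id and compute SUM(m.goals_against). SUM over an all-NULL group is NULL.
  2: ids {3, 6, 9, 10} → SUM(m.goals_against)=16
  4: ids {4} → SUM(m.goals_against)=6
  9: ids {1} → SUM(m.goals_against)=0
  10: ids {2, 5, 7, 8} → SUM(m.goals_against)=16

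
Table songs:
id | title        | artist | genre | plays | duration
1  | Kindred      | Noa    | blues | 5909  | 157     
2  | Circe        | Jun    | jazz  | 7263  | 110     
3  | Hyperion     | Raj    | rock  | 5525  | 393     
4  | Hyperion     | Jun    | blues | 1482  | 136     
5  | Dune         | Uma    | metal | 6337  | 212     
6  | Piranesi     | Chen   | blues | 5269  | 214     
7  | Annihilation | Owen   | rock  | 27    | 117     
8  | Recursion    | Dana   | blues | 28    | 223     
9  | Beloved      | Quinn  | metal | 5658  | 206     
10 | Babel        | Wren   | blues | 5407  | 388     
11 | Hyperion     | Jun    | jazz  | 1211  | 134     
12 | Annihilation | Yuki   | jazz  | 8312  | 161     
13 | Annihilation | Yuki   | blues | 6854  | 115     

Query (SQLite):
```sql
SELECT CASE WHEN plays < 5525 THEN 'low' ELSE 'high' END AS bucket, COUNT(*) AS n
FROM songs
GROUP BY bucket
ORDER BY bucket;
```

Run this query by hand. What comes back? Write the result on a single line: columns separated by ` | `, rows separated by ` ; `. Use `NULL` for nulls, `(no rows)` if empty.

high | 7 ; low | 6

Bucket rows by plays < 5525 → 'low' else 'high'; count each bucket.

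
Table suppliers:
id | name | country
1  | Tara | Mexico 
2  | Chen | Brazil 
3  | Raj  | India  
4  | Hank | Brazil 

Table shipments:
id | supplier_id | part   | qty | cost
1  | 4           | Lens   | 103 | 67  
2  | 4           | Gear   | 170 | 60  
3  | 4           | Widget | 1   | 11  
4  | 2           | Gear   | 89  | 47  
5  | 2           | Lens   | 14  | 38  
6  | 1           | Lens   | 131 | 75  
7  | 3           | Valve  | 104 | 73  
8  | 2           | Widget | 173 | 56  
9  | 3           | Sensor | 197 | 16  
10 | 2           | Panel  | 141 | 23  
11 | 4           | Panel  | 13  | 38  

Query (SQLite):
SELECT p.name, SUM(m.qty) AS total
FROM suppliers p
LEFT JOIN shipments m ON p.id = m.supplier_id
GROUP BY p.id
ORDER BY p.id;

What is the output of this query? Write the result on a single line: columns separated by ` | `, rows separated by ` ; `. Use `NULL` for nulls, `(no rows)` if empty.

LEFT JOIN keeps every suppliers row; unmatched ones get NULL for shipments columns.
Group by suppliers.id and compute SUM(m.qty). SUM over an all-NULL group is NULL.
  1: ids {6} → SUM(m.qty)=131
  2: ids {4, 5, 8, 10} → SUM(m.qty)=417
  3: ids {7, 9} → SUM(m.qty)=301
  4: ids {1, 2, 3, 11} → SUM(m.qty)=287

Tara | 131 ; Chen | 417 ; Raj | 301 ; Hank | 287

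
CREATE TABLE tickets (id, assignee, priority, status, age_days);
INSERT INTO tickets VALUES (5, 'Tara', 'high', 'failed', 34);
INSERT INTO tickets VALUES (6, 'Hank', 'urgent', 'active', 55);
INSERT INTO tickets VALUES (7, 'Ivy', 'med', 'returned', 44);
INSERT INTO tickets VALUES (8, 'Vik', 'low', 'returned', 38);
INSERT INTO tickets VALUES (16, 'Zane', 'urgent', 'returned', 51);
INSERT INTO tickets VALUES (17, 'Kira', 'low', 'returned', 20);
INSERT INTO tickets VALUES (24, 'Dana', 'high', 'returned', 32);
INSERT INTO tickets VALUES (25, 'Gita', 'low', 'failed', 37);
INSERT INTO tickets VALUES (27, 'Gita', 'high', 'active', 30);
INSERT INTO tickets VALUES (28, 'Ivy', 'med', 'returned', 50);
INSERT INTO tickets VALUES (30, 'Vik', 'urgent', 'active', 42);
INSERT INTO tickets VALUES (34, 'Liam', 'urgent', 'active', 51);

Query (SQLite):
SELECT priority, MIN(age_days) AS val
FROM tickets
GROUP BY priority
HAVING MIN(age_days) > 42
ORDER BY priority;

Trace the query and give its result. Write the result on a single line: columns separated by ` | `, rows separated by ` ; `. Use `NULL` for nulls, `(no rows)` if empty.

Partition tickets by priority; compute MIN(age_days) within each group.
HAVING: keep groups where MIN(age_days) > 42.
  high: ids {5, 24, 27} → MIN(age_days)=30
  low: ids {8, 17, 25} → MIN(age_days)=20
  med: ids {7, 28} → MIN(age_days)=44
  urgent: ids {6, 16, 30, 34} → MIN(age_days)=42

med | 44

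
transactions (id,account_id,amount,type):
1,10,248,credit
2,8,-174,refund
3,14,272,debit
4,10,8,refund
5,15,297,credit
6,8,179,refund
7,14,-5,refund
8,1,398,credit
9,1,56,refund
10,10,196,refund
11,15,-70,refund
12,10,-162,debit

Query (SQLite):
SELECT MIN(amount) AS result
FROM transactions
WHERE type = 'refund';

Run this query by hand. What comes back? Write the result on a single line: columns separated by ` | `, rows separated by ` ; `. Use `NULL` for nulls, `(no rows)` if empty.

-174

Rows where type='refund' → amount values: [-174, 8, 179, -5, 56, 196, -70].
MIN of non-NULL values = -174.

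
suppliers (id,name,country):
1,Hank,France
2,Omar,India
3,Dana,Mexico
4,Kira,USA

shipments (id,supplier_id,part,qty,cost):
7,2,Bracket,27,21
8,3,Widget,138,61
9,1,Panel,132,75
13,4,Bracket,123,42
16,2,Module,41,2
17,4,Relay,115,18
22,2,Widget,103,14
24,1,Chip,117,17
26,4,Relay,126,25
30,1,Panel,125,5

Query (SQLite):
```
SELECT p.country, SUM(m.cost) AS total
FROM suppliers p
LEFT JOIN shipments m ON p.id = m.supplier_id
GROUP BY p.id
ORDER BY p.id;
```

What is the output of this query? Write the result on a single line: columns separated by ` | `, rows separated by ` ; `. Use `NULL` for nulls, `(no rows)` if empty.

LEFT JOIN keeps every suppliers row; unmatched ones get NULL for shipments columns.
Group by suppliers.id and compute SUM(m.cost). SUM over an all-NULL group is NULL.
  1: ids {9, 24, 30} → SUM(m.cost)=97
  2: ids {7, 16, 22} → SUM(m.cost)=37
  3: ids {8} → SUM(m.cost)=61
  4: ids {13, 17, 26} → SUM(m.cost)=85

France | 97 ; India | 37 ; Mexico | 61 ; USA | 85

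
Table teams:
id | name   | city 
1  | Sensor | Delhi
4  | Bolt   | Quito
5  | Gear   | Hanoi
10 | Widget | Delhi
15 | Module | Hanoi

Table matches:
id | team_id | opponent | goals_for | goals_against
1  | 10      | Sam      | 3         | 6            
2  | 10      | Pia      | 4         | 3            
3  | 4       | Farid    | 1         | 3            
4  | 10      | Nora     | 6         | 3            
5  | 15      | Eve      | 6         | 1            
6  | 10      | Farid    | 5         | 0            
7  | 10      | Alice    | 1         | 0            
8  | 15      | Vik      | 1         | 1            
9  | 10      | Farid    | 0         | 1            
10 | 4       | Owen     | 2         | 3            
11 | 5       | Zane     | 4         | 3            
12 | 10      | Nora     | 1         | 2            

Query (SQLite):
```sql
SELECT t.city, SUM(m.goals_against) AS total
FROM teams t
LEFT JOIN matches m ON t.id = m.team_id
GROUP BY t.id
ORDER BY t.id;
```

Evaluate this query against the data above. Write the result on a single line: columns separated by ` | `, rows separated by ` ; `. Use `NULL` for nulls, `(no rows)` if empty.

LEFT JOIN keeps every teams row; unmatched ones get NULL for matches columns.
Group by teams.id and compute SUM(m.goals_against). SUM over an all-NULL group is NULL.
  1: ids {—} → SUM(m.goals_against)=NULL
  4: ids {3, 10} → SUM(m.goals_against)=6
  5: ids {11} → SUM(m.goals_against)=3
  10: ids {1, 2, 4, 6, 7, 9, 12} → SUM(m.goals_against)=15
  15: ids {5, 8} → SUM(m.goals_against)=2

Delhi | NULL ; Quito | 6 ; Hanoi | 3 ; Delhi | 15 ; Hanoi | 2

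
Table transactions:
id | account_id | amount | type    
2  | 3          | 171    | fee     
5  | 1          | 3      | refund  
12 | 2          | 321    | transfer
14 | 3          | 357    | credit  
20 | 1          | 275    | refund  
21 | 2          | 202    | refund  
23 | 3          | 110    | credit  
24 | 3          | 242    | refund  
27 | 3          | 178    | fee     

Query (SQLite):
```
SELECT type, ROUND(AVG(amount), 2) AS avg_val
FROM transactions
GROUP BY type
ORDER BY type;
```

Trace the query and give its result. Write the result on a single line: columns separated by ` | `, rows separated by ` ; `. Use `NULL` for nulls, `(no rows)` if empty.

credit | 233.5 ; fee | 174.5 ; refund | 180.5 ; transfer | 321

Partition transactions by type; compute ROUND(AVG(amount), 2) within each group.
  credit: ids {14, 23} → ROUND(AVG(amount), 2)=233.5
  fee: ids {2, 27} → ROUND(AVG(amount), 2)=174.5
  refund: ids {5, 20, 21, 24} → ROUND(AVG(amount), 2)=180.5
  transfer: ids {12} → ROUND(AVG(amount), 2)=321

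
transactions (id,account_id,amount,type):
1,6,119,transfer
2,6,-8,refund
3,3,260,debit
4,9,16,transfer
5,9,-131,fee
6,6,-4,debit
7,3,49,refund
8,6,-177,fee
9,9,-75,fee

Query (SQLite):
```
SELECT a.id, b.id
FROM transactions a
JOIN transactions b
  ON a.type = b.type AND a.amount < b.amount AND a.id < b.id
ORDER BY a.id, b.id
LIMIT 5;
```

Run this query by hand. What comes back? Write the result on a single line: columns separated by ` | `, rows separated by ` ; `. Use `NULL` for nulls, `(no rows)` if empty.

Pairs (a,b) with same type, a.amount < b.amount, a.id < b.id.
type groups: debit:{3,6} fee:{5,8,9} refund:{2,7} transfer:{1,4}
Ordered by (a.id, b.id); first 5.

2 | 7 ; 5 | 9 ; 8 | 9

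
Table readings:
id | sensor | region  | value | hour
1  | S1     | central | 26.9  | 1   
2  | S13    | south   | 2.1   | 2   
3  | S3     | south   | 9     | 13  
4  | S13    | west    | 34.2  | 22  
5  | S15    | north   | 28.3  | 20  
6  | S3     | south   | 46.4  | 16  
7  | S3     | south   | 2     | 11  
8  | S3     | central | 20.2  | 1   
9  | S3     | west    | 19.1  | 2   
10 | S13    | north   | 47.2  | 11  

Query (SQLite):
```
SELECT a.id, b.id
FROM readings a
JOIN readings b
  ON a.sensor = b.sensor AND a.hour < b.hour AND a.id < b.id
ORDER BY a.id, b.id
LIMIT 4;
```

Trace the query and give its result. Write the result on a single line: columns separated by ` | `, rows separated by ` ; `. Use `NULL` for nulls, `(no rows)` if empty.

2 | 4 ; 2 | 10 ; 3 | 6 ; 8 | 9

Pairs (a,b) with same sensor, a.hour < b.hour, a.id < b.id.
sensor groups: S1:{1} S13:{2,4,10} S15:{5} S3:{3,6,7,8,9}
Ordered by (a.id, b.id); first 4.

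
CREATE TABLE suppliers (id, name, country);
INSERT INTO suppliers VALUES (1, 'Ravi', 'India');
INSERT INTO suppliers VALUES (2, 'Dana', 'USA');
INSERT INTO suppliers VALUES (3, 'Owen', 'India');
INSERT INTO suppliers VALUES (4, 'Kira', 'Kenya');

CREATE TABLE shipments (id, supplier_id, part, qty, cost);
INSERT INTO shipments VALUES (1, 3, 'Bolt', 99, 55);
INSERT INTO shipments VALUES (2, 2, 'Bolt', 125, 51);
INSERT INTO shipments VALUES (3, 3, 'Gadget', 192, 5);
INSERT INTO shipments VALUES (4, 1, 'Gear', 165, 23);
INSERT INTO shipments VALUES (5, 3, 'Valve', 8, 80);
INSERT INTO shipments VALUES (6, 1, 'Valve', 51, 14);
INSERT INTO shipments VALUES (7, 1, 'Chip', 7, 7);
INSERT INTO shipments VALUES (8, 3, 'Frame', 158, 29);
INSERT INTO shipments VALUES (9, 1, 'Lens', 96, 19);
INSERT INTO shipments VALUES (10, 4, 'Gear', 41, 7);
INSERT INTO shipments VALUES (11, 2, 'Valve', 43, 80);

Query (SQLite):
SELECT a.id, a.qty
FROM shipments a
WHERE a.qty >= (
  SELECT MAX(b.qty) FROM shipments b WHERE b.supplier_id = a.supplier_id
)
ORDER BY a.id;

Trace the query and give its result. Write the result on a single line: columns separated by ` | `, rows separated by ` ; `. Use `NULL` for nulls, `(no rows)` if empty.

For each shipments row a, compute MAX(qty) over rows sharing a.supplier_id.
Keep row a if a.qty >= that per-group MAX.
  supplier_id=1: MAX(qty) = 165
  supplier_id=2: MAX(qty) = 125
  supplier_id=3: MAX(qty) = 192
  supplier_id=4: MAX(qty) = 41

2 | 125 ; 3 | 192 ; 4 | 165 ; 10 | 41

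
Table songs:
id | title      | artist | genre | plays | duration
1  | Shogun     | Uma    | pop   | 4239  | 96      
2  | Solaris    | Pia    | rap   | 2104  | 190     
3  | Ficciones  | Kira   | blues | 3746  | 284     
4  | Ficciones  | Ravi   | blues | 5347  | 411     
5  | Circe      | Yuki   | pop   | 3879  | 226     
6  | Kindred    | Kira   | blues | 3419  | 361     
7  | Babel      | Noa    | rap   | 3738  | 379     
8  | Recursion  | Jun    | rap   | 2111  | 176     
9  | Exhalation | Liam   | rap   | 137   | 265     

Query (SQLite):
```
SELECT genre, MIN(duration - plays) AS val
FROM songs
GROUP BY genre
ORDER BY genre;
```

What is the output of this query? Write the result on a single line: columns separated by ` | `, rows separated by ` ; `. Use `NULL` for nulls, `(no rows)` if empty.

blues | -4936 ; pop | -4143 ; rap | -3359

For each row compute duration - plays.
Group by genre; take MIN of the expression per group.
  blues: ids {3, 4, 6} → MIN(duration - plays)=-4936
  pop: ids {1, 5} → MIN(duration - plays)=-4143
  rap: ids {2, 7, 8, 9} → MIN(duration - plays)=-3359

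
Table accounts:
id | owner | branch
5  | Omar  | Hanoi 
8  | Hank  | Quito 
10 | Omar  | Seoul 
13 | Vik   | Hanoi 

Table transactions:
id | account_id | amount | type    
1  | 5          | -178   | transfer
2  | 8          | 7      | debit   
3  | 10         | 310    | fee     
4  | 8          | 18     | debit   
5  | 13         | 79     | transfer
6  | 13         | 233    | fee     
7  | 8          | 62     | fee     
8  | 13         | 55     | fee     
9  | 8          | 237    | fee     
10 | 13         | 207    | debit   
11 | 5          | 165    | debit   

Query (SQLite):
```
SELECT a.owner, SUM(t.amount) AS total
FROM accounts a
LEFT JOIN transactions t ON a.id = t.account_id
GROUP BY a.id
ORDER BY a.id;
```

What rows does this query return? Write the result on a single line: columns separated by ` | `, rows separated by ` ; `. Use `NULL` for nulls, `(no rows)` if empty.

Omar | -13 ; Hank | 324 ; Omar | 310 ; Vik | 574

LEFT JOIN keeps every accounts row; unmatched ones get NULL for transactions columns.
Group by accounts.id and compute SUM(t.amount). SUM over an all-NULL group is NULL.
  5: ids {1, 11} → SUM(t.amount)=-13
  8: ids {2, 4, 7, 9} → SUM(t.amount)=324
  10: ids {3} → SUM(t.amount)=310
  13: ids {5, 6, 8, 10} → SUM(t.amount)=574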